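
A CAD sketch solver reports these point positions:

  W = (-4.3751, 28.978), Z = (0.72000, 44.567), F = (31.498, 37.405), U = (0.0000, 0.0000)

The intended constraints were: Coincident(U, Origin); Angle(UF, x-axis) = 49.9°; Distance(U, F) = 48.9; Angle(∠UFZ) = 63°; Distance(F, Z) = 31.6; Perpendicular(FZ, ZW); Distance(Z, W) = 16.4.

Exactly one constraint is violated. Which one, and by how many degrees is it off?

Perpendicular(FZ, ZW) — off by 5.00°.

U = (0.00, 0.00) ✓; UF at 49.90° ✓; |UF| = 48.90 ✓; ∠UFZ = 63.00° ✓; |FZ| = 31.60 ✓; ∠(FZ, ZW) = 85.00° ✗; |ZW| = 16.40 ✓.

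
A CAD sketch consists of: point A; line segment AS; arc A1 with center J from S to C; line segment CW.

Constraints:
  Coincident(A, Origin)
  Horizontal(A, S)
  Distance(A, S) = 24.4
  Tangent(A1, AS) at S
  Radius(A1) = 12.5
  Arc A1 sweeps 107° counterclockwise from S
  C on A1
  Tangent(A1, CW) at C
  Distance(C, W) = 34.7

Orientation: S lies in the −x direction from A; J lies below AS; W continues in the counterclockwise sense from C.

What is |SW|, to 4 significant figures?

49.37

A is at the origin; A and S share the same y with |AS| = 24.4 and S on the −x side, so S = (-24.40, 0.000). Since A1 is tangent to AS there, JS ⟂ AS, so J = S + (0, -12.5) = (-24.40, -12.50). On A1, S sits at bearing 90° from J; a 107° counterclockwise sweep puts C at bearing 197°, so C = J + 12.5·(cos 197°, sin 197°) = (-36.35, -16.15). Tangency of A1 to CW means the radius JC is perpendicular to CW, so CW runs along (−sin 197°, cos 197°); with |CW| = 34.7, W = (-26.21, -49.34). Then |SW| = |W − S| = 49.37.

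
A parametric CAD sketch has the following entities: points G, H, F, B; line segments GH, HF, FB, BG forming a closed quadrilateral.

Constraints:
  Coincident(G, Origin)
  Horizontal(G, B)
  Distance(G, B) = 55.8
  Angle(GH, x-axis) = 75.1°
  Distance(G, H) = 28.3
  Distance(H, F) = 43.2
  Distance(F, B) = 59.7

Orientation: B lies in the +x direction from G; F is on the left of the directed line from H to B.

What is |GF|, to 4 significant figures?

68.94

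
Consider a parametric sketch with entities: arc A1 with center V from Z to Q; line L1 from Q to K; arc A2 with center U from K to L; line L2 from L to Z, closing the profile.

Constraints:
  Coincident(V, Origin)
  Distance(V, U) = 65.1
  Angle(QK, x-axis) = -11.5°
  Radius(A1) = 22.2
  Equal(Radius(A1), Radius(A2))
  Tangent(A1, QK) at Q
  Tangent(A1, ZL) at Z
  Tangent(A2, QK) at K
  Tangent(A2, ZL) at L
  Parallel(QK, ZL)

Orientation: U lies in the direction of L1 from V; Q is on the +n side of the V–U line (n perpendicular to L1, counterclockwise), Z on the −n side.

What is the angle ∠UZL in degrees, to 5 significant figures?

18.830°

Tangency of A1 to both parallel lines with radius 22.2 puts Q and Z at V ± 22.2·n: Q = (4.4260, 21.754), Z = (-4.4260, -21.754). Equal radii place K and L the same way about U: K = U + 22.2·n = (68.219, 8.7755), L = U − 22.2·n = (59.367, -34.733). Then cos ∠UZL = ZU·ZL / (|ZU||ZL|), giving 18.830°.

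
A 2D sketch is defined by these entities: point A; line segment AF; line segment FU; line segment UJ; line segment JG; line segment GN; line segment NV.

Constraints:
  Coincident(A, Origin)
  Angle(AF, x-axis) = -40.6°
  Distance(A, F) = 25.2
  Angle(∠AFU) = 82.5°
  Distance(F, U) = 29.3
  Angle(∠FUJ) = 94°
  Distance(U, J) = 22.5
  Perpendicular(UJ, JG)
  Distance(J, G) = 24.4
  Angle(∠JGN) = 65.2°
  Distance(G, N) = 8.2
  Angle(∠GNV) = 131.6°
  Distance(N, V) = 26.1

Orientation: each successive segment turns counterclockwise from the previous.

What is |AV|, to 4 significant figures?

35.34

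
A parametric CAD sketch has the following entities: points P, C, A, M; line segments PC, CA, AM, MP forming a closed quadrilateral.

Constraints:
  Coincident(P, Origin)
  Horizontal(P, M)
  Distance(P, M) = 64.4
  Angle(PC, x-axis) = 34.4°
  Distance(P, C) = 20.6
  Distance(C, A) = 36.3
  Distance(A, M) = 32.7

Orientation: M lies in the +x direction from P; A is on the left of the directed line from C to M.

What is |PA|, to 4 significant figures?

56.82

P is at the origin; PM is horizontal with |PM| = 64.4 and M in +x, so M = (64.4, 0). PC runs at 34.4° with |PC| = 20.6, so C = (17.00, 11.64). A is determined by |CA| = 36.3 and |AM| = 32.7 together: it lies at the intersection of circle(C, 36.3) and circle(M, 32.7). With |CM| = 48.81, the foot of the radical line on CM is 26.95 from C and the perpendicular offset is √(36.3² − 26.95²) = 24.32. Taking the left-of-CM solution: A = (48.97, 28.83).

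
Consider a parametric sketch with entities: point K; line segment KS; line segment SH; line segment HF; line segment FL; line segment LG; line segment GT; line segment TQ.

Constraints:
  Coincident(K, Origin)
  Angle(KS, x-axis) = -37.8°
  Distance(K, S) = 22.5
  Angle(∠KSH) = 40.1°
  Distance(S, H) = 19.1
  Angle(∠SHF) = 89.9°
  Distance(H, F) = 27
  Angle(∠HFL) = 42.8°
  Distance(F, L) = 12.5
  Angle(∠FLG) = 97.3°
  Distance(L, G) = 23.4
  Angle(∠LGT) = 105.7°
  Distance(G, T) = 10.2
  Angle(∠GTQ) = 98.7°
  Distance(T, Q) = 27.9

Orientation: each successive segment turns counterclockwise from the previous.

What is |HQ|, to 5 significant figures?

32.054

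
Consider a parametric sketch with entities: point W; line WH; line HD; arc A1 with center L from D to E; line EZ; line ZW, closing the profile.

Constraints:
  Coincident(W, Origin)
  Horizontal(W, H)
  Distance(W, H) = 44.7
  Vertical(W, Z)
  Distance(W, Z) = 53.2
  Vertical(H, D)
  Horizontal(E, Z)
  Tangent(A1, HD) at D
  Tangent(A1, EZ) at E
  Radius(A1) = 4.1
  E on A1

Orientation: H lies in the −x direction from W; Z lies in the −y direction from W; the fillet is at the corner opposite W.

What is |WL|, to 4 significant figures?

63.71

W and Z share the same x with |WZ| = 53.2 and Z on the −y side, so Z = (0.000, -53.20). The virtual corner opposite W is at (-44.70, -53.20). The tangent condition forces LD to be normal to HD and A1 meets EZ tangentially, so LE is at right angles to EZ, with radius 4.1, so the center L sits 4.1 in from both sides at L = (-40.60, -49.10). Then |WL| = |L − W| = 63.71.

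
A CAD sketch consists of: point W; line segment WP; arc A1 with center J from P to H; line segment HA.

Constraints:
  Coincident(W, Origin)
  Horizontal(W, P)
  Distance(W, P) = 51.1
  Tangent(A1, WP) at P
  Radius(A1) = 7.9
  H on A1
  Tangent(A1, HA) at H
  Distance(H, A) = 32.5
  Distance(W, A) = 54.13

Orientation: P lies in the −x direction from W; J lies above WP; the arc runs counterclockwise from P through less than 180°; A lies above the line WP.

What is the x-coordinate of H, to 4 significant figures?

-43.31

Checks: W.y = 0.00, P.y = 0.00 ✓; ∠(JP, PW) = 90.00° ✓; |JP| = 7.900 ✓; |JH| = 7.900 ✓; ∠(JH, HA) = 90.00° ✓; |HA| = 32.50 ✓; |WA| = 54.13 ✓.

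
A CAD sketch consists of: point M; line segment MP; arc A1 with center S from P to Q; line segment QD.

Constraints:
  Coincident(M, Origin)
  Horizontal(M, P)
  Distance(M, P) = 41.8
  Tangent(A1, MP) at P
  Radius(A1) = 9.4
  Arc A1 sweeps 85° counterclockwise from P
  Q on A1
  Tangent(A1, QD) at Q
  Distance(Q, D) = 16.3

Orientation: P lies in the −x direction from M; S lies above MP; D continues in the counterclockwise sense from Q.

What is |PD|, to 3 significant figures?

27.1

On A1, P sits at bearing -90° from S; an 85° counterclockwise sweep puts Q at bearing -5°, so Q = S + 9.4·(cos -5°, sin -5°) = (-32.4, 8.58). The tangent condition forces SQ to be normal to QD, so QD runs along (−sin -5°, cos -5°); with |QD| = 16.3, D = (-31.0, 24.8). Then |PD| = |D − P| = 27.1.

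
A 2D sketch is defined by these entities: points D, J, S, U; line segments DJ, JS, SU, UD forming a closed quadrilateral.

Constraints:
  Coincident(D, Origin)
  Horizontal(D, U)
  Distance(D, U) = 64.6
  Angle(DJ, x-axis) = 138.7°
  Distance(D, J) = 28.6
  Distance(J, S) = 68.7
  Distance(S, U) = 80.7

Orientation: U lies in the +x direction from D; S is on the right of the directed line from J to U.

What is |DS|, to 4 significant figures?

46.77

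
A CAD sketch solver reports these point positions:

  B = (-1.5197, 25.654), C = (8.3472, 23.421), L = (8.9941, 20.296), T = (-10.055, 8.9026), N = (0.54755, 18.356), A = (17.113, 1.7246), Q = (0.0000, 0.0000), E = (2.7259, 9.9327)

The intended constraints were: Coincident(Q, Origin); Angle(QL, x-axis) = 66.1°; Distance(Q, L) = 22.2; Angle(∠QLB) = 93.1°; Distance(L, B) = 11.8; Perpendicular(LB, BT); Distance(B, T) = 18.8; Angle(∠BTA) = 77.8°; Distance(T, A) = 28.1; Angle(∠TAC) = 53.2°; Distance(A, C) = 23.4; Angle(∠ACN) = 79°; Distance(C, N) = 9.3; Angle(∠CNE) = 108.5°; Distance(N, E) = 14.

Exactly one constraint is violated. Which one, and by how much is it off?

Distance(N, E) = 14 — off by 5.30.

Q = (0.00, 0.00) ✓; QL at 66.10° ✓; |QL| = 22.20 ✓; ∠QLB = 93.10° ✓; |LB| = 11.80 ✓; ∠(LB, BT) = 90.00° ✓; |BT| = 18.80 ✓; ∠BTA = 77.80° ✓; |TA| = 28.10 ✓; ∠TAC = 53.20° ✓; |AC| = 23.40 ✓; ∠ACN = 79.00° ✓; |CN| = 9.300 ✓; ∠CNE = 108.5° ✓; |NE| = 8.700 ✗.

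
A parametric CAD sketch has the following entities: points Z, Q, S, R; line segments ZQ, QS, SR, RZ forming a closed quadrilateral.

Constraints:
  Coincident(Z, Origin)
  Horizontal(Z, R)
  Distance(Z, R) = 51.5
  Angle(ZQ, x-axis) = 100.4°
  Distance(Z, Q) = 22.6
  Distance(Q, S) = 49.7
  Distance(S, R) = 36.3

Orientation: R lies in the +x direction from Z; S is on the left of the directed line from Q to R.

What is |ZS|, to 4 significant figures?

56.38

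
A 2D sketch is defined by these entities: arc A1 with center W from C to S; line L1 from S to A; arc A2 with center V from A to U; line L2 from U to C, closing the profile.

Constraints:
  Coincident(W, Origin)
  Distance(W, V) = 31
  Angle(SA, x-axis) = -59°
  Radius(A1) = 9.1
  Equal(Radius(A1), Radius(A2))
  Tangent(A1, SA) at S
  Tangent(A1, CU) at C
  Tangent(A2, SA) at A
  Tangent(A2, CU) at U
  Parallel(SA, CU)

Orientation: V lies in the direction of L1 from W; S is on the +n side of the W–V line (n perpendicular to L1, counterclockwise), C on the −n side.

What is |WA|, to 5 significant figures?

32.308

The slot axis is L1's direction at -59.0°, so u = (cos -59.0°, sin -59.0°) = (0.51504, -0.85717) and n = (−sin -59.0°, cos -59.0°) = (0.85717, 0.51504). W is at the origin and V lies 31.0 along u from W, so V = 31.0·u = (15.966, -26.572). Tangency of A1 to both parallel lines with radius 9.1 puts S and C at W ± 9.1·n: S = (7.8002, 4.6868), C = (-7.8002, -4.6868). Equal radii place A and U the same way about V: A = V + 9.1·n = (23.766, -21.885), U = V − 9.1·n = (8.1660, -31.259). Then |WA| = |A − W| = 32.308.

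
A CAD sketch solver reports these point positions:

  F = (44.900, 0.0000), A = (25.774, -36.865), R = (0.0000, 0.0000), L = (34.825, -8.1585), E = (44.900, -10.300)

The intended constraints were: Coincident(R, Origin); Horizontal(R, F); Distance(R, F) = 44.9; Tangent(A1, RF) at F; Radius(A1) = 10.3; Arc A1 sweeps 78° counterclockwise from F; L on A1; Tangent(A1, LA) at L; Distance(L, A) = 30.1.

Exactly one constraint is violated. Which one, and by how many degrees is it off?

Tangent(A1, LA) at L — off by 5.50°.

R = (0.00, 0.00) ✓; R.y = 0.00, F.y = 0.00 ✓; |RF| = 44.90 ✓; ∠(EF, FR) = 90.00° ✓; |EF| = 10.30 ✓; bearing(E→L) − bearing(E→F) = 78.00° ✓; |EL| = 10.30 ✓; ∠(EL, LA) = 95.50° ✗; |LA| = 30.10 ✓.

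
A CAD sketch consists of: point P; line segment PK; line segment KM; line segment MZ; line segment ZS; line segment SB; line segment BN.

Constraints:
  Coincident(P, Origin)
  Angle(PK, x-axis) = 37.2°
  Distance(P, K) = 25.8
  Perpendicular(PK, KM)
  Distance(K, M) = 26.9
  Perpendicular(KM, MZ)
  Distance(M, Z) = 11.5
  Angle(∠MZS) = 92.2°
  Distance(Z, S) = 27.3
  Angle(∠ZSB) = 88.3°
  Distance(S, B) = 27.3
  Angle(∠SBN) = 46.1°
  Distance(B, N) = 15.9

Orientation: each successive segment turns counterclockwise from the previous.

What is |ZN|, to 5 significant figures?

22.131

∠ZSB = 88.3° gives SB at 36.700° from the x-axis; with |SB| = 27.3, B = (32.674, 24.025). ∠SBN = 46.1° gives BN at 170.60° from the x-axis; with |BN| = 15.9, N = (16.987, 26.622). Then |ZN| = |N − Z| = 22.131.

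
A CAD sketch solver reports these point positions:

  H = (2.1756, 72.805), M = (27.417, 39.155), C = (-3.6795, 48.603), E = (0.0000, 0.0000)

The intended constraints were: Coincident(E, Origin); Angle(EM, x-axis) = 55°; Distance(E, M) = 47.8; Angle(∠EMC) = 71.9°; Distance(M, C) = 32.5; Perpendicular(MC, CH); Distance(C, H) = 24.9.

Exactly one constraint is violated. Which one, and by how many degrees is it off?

Perpendicular(MC, CH) — off by 3.30°.

E = (0.00, 0.00) ✓; EM at 55.00° ✓; |EM| = 47.80 ✓; ∠EMC = 71.90° ✓; |MC| = 32.50 ✓; ∠(MC, CH) = 86.70° ✗; |CH| = 24.90 ✓.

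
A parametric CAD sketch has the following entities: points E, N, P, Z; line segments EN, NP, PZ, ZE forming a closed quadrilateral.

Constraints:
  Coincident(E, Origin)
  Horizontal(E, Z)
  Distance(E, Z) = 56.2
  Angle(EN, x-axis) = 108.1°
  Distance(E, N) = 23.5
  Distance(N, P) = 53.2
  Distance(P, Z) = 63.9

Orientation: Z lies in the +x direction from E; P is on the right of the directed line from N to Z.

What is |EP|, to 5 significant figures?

30.363

Checks: |NP| = 53.20 ✓; |PZ| = 63.90 ✓.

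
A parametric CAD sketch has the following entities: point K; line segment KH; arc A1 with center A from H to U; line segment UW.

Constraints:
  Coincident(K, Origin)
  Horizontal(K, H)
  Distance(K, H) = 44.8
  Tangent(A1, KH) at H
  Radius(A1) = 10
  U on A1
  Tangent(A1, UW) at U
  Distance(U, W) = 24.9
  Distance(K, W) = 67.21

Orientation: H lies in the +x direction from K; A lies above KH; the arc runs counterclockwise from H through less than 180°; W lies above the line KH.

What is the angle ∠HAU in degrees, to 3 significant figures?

81.1°

Checks: |AU| = 10.00 ✓; ∠(AU, UW) = 90.00° ✓; |UW| = 24.90 ✓; |KW| = 67.21 ✓.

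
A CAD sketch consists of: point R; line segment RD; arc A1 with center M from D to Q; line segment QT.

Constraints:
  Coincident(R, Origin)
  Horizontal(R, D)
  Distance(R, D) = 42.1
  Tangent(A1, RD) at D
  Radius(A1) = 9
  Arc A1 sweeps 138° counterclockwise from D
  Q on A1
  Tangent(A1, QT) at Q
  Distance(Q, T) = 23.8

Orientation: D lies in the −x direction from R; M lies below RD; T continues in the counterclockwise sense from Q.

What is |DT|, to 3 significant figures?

33.7

R is at the origin; RD is horizontal with |RD| = 42.1 and D on the −x side, so D = (-42.1, 0.00). The tangent condition forces MD to be normal to RD, so M = D + (0, -9) = (-42.1, -9.00). On A1, D sits at bearing 90° from M; a 138° counterclockwise sweep puts Q at bearing 228°, so Q = M + 9.0·(cos 228°, sin 228°) = (-48.1, -15.7). Since A1 is tangent to QT there, MQ ⟂ QT, so QT runs along (−sin 228°, cos 228°); with |QT| = 23.8, T = (-30.4, -31.6). Then |DT| = |T − D| = 33.7.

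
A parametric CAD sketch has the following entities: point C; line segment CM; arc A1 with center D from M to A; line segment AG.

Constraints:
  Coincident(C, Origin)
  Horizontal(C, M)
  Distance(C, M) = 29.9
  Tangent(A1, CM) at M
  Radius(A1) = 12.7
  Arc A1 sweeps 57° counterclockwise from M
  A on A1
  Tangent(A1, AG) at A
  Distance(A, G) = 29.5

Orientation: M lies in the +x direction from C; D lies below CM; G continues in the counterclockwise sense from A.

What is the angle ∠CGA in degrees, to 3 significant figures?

39.0°

C is at the origin; CM is horizontal with |CM| = 29.9 and M on the +x side, so M = (29.9, 0.00). Since A1 is tangent to CM there, DM ⟂ CM, so D = M + (0, -12.7) = (29.9, -12.7). On A1, M sits at bearing 90° from D; a 57° counterclockwise sweep puts A at bearing 147°, so A = D + 12.7·(cos 147°, sin 147°) = (19.2, -5.78). The tangent condition forces DA to be normal to AG, so AG runs along (−sin 147°, cos 147°); with |AG| = 29.5, G = (3.18, -30.5). Then cos ∠CGA = GC·GA / (|GC||GA|), giving 39.0°.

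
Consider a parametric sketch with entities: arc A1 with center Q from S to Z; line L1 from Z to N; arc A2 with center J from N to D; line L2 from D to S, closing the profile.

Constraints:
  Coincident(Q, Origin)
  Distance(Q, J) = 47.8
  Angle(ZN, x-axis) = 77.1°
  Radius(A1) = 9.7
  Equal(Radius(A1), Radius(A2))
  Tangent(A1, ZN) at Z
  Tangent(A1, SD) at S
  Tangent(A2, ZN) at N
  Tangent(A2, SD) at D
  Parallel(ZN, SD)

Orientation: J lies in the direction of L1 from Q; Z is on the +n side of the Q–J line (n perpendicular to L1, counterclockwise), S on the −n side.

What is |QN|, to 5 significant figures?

48.774

The slot axis is L1's direction at 77.1°, so u = (cos 77.1°, sin 77.1°) = (0.22325, 0.97476) and n = (−sin 77.1°, cos 77.1°) = (-0.97476, 0.22325). Q is at the origin and J lies 47.8 along u from Q, so J = 47.8·u = (10.671, 46.594). Tangency of A1 to both parallel lines with radius 9.7 puts Z and S at Q ± 9.7·n: Z = (-9.4552, 2.1655), S = (9.4552, -2.1655). Equal radii place N and D the same way about J: N = J + 9.7·n = (1.2162, 48.759), D = J − 9.7·n = (20.127, 44.428). Then |QN| = |N − Q| = 48.774.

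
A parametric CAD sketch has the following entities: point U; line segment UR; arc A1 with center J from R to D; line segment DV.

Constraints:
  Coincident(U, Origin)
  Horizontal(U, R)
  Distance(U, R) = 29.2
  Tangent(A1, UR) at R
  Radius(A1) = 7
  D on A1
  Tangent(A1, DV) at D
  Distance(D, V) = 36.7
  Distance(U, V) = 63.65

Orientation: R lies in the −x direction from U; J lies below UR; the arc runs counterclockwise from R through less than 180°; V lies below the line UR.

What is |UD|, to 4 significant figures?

35.63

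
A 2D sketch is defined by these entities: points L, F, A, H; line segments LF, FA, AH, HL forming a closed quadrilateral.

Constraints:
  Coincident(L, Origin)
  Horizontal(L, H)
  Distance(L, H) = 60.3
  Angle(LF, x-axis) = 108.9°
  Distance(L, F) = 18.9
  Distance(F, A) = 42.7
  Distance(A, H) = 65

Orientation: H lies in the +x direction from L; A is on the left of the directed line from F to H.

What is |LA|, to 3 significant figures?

55.2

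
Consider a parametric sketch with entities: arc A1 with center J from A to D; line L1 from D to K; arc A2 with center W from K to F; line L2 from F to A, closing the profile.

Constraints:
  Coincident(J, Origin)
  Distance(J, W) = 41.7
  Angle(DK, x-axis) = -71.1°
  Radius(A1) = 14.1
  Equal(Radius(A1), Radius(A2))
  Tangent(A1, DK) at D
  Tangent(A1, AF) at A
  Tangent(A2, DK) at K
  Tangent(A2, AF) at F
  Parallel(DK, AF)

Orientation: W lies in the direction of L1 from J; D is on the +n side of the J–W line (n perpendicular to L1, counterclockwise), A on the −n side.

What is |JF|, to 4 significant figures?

44.02

The slot axis is L1's direction at -71.1°, so u = (cos -71.1°, sin -71.1°) = (0.3239, -0.9461) and n = (−sin -71.1°, cos -71.1°) = (0.9461, 0.3239). J is at the origin and W lies 41.7 along u from J, so W = 41.7·u = (13.51, -39.45). Tangency of A1 to both parallel lines with radius 14.1 puts D and A at J ± 14.1·n: D = (13.34, 4.567), A = (-13.34, -4.567). Equal radii place K and F the same way about W: K = W + 14.1·n = (26.85, -34.88), F = W − 14.1·n = (0.1676, -44.02). Then |JF| = |F − J| = 44.02.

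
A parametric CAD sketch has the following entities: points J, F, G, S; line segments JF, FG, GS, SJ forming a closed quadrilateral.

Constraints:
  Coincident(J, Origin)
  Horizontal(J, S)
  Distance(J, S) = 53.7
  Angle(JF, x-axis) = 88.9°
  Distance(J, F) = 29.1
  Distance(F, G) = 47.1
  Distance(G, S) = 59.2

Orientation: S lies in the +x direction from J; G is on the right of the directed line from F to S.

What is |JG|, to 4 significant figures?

18.10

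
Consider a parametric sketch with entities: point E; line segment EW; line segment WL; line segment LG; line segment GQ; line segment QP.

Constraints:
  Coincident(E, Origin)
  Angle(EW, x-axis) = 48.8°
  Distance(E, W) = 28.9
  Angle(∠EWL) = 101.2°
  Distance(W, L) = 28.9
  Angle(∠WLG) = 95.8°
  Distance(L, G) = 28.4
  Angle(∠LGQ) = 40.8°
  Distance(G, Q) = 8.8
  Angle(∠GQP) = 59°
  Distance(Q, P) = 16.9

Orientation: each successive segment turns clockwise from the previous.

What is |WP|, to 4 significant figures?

45.24

E is at the origin; EW runs at 48.8° with length 28.9, so W = (19.04, 21.74). ∠EWL = 101.2° gives WL at -30.00° from the x-axis; with |WL| = 28.9, L = (44.06, 7.295). ∠WLG = 95.8° gives LG at -114.2° from the x-axis; with |LG| = 28.4, G = (32.42, -18.61). ∠LGQ = 40.8° gives GQ at 106.6° from the x-axis; with |GQ| = 8.8, Q = (29.91, -10.18). ∠GQP = 59.0° gives QP at -14.40° from the x-axis; with |QP| = 16.9, P = (46.28, -14.38). Then |WP| = |P − W| = 45.24.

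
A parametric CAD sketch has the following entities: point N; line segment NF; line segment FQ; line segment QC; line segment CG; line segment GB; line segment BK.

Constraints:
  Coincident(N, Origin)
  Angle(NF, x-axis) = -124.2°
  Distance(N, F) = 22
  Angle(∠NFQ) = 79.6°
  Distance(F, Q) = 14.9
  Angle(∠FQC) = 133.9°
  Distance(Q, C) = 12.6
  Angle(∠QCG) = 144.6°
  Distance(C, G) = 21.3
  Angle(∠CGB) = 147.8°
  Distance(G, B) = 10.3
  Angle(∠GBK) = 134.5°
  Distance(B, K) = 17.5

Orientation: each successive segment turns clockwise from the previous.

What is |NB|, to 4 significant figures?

25.89

∠QCG = 144.6° gives CG at 53.90° from the x-axis; with |CG| = 21.3, G = (-10.27, 22.08). ∠CGB = 147.8° gives GB at 21.70° from the x-axis; with |GB| = 10.3, B = (-0.7011, 25.88). Then |NB| = |B − N| = 25.89.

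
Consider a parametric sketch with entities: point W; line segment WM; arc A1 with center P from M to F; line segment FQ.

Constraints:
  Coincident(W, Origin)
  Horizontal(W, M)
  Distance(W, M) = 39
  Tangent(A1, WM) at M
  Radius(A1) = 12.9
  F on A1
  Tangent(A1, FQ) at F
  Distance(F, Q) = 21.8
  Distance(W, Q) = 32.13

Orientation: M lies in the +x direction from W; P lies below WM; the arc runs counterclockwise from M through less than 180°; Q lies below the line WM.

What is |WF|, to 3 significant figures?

28.4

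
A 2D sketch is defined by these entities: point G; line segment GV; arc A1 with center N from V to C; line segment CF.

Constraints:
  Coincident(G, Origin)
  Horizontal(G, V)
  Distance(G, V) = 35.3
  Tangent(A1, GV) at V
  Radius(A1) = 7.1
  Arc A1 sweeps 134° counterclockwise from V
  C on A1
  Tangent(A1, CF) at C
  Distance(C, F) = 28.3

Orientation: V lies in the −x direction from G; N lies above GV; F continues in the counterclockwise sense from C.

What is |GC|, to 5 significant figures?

32.502

G is at the origin; GV is horizontal with |GV| = 35.3 and V on the −x side, so V = (-35.300, 0.0000). Since A1 is tangent to GV there, NV ⟂ GV, so N = V + (0, 7.1) = (-35.300, 7.1000). On A1, V sits at bearing -90° from N; a 134° counterclockwise sweep puts C at bearing 44°, so C = N + 7.1·(cos 44°, sin 44°) = (-30.193, 12.032). Then |GC| = |C − G| = 32.502.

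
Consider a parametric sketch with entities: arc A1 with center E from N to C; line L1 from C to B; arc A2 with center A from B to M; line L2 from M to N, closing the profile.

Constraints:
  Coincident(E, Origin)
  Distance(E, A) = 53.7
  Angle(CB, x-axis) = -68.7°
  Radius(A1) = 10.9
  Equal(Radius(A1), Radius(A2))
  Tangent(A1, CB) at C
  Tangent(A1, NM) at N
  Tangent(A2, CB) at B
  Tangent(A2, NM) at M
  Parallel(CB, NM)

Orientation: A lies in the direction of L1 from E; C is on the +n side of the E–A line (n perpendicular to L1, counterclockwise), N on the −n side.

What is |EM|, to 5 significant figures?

54.795

The slot axis is L1's direction at -68.7°, so u = (cos -68.7°, sin -68.7°) = (0.36325, -0.93169) and n = (−sin -68.7°, cos -68.7°) = (0.93169, 0.36325). E is at the origin and A lies 53.7 along u from E, so A = 53.7·u = (19.507, -50.032). Tangency of A1 to both parallel lines with radius 10.9 puts C and N at E ± 10.9·n: C = (10.155, 3.9594), N = (-10.155, -3.9594). Equal radii place B and M the same way about A: B = A + 10.9·n = (29.662, -46.072), M = A − 10.9·n = (9.3512, -53.991). Then |EM| = |M − E| = 54.795.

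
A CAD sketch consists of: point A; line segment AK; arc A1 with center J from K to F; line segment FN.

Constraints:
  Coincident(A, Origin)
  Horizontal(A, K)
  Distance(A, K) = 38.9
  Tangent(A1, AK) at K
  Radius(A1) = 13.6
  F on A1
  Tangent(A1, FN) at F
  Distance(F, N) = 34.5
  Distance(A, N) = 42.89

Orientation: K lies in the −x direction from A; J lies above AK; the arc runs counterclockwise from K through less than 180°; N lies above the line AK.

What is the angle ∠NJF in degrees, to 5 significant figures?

68.485°

A is at the origin; AK is horizontal with |AK| = 38.9 and K on the −x side, so K = (-38.900, 0.0000). Tangency of A1 to AK means the radius JK is perpendicular to AK, so J = K + (0, 13.6) = (-38.900, 13.600). Since JF ⟂ FN (tangency), |JN| = √(13.6² + 34.5²) = 37.084 regardless of where F sits on A1. So N lies on both circle(A, 42.89) and circle(J, 37.084); the above-AK intersection is N = (-13.571, 40.686). F is the foot of the tangent from N: F = (-26.252, 8.6012).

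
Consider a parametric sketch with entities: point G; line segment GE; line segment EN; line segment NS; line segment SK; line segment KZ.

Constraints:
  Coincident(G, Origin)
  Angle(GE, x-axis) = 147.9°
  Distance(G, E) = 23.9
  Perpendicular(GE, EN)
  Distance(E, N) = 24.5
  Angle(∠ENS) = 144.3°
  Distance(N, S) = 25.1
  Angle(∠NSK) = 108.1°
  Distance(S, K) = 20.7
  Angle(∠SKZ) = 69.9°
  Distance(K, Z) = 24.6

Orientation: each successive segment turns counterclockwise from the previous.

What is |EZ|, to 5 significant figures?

27.220

G is at the origin; GE runs at 147.9° with length 23.9, so E = (-20.246, 12.700). GE ⟂ EN, so EN runs at -122.10°; with |EN| = 24.5, N = (-33.265, -8.0541). ∠ENS = 144.3° gives NS at -86.400° from the x-axis; with |NS| = 25.1, S = (-31.689, -33.105). ∠NSK = 108.1° gives SK at -14.500° from the x-axis; with |SK| = 20.7, K = (-11.649, -38.287). ∠SKZ = 69.9° gives KZ at 95.600° from the x-axis; with |KZ| = 24.6, Z = (-14.049, -13.805). Then |EZ| = |Z − E| = 27.220.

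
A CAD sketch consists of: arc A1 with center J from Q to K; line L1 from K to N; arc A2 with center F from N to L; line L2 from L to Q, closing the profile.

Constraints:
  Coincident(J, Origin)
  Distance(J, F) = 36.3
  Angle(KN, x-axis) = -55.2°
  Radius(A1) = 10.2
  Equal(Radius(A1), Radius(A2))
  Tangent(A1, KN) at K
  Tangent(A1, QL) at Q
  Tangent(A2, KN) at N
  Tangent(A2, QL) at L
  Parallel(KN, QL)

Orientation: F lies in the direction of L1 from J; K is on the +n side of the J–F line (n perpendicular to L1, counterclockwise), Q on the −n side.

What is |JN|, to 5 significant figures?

37.706

Tangency of A1 to both parallel lines with radius 10.2 puts K and Q at J ± 10.2·n: K = (8.3757, 5.8213), Q = (-8.3757, -5.8213). Equal radii place N and L the same way about F: N = F + 10.2·n = (29.093, -23.986), L = F − 10.2·n = (12.341, -35.629). Then |JN| = |N − J| = 37.706.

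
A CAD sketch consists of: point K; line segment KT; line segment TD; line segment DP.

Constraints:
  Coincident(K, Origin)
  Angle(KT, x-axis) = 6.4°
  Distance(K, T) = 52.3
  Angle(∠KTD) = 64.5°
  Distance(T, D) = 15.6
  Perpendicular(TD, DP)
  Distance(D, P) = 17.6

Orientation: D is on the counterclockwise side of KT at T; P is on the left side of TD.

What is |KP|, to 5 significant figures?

30.402

K is at the origin; KT runs at 6.4° with length 52.3, so T = 52.3·(cos 6.4°, sin 6.4°) = (51.974, 5.8298). ∠KTD = 64.5°, so TD runs at 6.4° + (180° − 64.5°) = 121.90° from the x-axis; with |TD| = 15.6, D = T + 15.6·(cos 121.90°, sin 121.90°) = (43.730, 19.074). TD is perpendicular to DP; with |DP| = 17.6 on the left of TD, P = D + 17.6·(-0.84897, -0.52844) = (28.789, 9.7733). Then |KP| = |P − K| = 30.402.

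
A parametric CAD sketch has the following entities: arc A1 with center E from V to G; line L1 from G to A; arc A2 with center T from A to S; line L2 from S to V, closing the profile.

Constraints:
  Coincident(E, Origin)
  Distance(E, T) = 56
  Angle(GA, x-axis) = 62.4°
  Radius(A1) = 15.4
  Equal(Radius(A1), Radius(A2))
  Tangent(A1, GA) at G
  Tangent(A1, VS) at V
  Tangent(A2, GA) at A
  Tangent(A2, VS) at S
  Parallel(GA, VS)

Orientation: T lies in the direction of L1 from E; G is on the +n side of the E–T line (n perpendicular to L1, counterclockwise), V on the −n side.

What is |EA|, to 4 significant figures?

58.08

The slot axis is L1's direction at 62.4°, so u = (cos 62.4°, sin 62.4°) = (0.4633, 0.8862) and n = (−sin 62.4°, cos 62.4°) = (-0.8862, 0.4633). E is at the origin and T lies 56.0 along u from E, so T = 56.0·u = (25.94, 49.63). Tangency of A1 to both parallel lines with radius 15.4 puts G and V at E ± 15.4·n: G = (-13.65, 7.135), V = (13.65, -7.135). Equal radii place A and S the same way about T: A = T + 15.4·n = (12.30, 56.76), S = T − 15.4·n = (39.59, 42.49). Then |EA| = |A − E| = 58.08.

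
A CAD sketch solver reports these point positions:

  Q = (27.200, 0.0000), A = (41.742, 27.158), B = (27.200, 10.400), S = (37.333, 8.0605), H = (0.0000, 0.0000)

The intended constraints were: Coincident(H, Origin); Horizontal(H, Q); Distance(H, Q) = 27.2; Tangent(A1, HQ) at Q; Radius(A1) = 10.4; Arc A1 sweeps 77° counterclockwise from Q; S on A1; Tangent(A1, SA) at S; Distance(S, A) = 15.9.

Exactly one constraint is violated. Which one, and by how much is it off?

Distance(S, A) = 15.9 — off by 3.70.

H = (0.00, 0.00) ✓; H.y = 0.00, Q.y = 0.00 ✓; |HQ| = 27.20 ✓; ∠(BQ, QH) = 90.00° ✓; |BQ| = 10.40 ✓; bearing(B→S) − bearing(B→Q) = 77.00° ✓; |BS| = 10.40 ✓; ∠(BS, SA) = 90.00° ✓; |SA| = 19.60 ✗.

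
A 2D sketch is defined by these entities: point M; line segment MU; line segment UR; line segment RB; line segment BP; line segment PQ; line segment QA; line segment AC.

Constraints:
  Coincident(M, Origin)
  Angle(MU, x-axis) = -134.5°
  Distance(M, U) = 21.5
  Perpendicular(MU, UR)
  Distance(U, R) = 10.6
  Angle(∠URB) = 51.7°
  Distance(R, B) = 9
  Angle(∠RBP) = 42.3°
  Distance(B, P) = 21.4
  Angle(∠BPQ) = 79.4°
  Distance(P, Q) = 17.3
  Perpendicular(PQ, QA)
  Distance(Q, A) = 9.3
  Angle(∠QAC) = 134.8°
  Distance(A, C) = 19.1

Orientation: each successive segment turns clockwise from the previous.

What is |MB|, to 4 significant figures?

15.29

MU ⟂ UR, so UR runs at 135.5°; with |UR| = 10.6, R = (-22.63, -7.905). ∠URB = 51.7° gives RB at 7.200° from the x-axis; with |RB| = 9.0, B = (-13.70, -6.777). Then |MB| = |B − M| = 15.29.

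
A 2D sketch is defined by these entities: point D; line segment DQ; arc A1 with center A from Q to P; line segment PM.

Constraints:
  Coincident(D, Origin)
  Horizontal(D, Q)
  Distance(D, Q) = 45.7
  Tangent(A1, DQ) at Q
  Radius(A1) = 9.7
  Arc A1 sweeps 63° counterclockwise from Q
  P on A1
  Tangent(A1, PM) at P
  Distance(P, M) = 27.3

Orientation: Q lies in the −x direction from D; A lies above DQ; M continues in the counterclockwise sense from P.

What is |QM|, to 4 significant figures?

36.33

On A1, Q sits at bearing -90° from A; a 63° counterclockwise sweep puts P at bearing -27°, so P = A + 9.7·(cos -27°, sin -27°) = (-37.06, 5.296). A1 meets PM tangentially, so AP is at right angles to PM, so PM runs along (−sin -27°, cos -27°); with |PM| = 27.3, M = (-24.66, 29.62). Then |QM| = |M − Q| = 36.33.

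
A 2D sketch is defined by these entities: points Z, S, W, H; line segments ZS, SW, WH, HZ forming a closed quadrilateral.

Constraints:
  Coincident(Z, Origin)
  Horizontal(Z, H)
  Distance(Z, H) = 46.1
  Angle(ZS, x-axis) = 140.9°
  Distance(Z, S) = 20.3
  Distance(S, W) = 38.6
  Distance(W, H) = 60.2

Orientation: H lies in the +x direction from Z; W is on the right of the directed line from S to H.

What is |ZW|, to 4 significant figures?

26.56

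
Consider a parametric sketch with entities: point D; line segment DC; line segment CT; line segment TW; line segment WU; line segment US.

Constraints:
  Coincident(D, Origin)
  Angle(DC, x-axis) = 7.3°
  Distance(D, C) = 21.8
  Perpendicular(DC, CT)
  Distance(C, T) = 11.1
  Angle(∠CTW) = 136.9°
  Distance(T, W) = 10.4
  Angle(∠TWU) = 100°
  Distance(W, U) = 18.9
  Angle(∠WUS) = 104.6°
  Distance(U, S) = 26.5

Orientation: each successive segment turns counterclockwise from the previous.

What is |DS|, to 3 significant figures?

18.3

D is at the origin; DC runs at 7.3° with length 21.8, so C = (21.6, 2.77). DC is perpendicular to CT, so CT runs at 97.3°; with |CT| = 11.1, T = (20.2, 13.8). ∠CTW = 136.9° gives TW at 140° from the x-axis; with |TW| = 10.4, W = (12.2, 20.4). ∠TWU = 100.0° gives WU at -140° from the x-axis; with |WU| = 18.9, U = (-2.19, 8.16). ∠WUS = 104.6° gives US at -64.2° from the x-axis; with |US| = 26.5, S = (9.34, -15.7). Then |DS| = |S − D| = 18.3.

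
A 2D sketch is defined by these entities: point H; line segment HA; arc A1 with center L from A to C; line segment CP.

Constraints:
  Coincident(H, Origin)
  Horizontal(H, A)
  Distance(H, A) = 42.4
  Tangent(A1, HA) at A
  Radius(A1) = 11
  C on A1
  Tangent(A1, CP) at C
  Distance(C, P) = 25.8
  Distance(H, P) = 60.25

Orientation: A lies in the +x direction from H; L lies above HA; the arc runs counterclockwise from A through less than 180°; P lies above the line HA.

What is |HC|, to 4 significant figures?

54.80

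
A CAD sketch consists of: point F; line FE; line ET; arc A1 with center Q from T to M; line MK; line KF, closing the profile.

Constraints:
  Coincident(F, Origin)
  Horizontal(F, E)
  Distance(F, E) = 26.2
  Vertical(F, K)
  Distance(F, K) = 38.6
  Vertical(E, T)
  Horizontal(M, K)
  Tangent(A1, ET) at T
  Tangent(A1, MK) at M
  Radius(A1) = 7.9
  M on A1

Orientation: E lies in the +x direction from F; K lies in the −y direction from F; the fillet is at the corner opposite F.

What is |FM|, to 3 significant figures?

42.7

The virtual corner opposite F is at (26.2, -38.6). Since A1 is tangent to ET there, QT ⟂ ET and the tangent condition forces QM to be normal to MK, with radius 7.9, so the center Q sits 7.9 in from both sides at Q = (18.3, -30.7). That places the tangent points at T = (26.2, -30.7) on ET and M = (18.3, -38.6) on MK. Then |FM| = |M − F| = 42.7.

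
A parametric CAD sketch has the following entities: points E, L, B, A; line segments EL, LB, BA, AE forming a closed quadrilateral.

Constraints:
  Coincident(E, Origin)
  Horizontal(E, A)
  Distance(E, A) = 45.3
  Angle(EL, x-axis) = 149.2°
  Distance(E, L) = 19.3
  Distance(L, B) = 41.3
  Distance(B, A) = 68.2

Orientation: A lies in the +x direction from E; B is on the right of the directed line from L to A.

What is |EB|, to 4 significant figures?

34.90

Checks: |LB| = 41.30 ✓; |BA| = 68.20 ✓.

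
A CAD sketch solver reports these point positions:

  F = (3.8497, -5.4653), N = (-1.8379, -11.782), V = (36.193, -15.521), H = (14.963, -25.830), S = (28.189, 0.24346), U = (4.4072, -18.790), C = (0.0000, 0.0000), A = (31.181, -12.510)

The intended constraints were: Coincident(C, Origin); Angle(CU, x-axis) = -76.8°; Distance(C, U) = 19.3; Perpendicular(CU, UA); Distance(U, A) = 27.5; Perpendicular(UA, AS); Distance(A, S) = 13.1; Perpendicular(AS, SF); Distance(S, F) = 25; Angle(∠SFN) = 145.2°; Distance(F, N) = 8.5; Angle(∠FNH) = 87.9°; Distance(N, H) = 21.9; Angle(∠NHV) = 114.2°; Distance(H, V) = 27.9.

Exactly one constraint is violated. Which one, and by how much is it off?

Distance(H, V) = 27.9 — off by 4.30.

C = (0.00, 0.00) ✓; CU at -76.80° ✓; |CU| = 19.30 ✓; ∠(CU, UA) = 90.00° ✓; |UA| = 27.50 ✓; ∠(UA, AS) = 90.00° ✓; |AS| = 13.10 ✓; ∠(AS, SF) = 90.00° ✓; |SF| = 25.00 ✓; ∠SFN = 145.2° ✓; |FN| = 8.500 ✓; ∠FNH = 87.90° ✓; |NH| = 21.90 ✓; ∠NHV = 114.2° ✓; |HV| = 23.60 ✗.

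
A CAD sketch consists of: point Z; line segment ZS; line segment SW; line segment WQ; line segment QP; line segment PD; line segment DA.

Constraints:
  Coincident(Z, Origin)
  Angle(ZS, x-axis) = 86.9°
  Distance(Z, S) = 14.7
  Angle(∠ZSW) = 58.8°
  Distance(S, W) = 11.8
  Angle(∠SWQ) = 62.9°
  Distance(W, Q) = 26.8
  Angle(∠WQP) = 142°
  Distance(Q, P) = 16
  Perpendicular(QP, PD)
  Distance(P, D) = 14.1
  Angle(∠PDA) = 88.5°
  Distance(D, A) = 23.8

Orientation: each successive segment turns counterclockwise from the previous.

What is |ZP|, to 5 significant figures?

28.855

∠SWQ = 62.9° gives WQ at -34.800° from the x-axis; with |WQ| = 26.8, Q = (12.393, -6.1746). ∠WQP = 142.0° gives QP at 3.2000° from the x-axis; with |QP| = 16.0, P = (28.368, -5.2814). Then |ZP| = |P − Z| = 28.855.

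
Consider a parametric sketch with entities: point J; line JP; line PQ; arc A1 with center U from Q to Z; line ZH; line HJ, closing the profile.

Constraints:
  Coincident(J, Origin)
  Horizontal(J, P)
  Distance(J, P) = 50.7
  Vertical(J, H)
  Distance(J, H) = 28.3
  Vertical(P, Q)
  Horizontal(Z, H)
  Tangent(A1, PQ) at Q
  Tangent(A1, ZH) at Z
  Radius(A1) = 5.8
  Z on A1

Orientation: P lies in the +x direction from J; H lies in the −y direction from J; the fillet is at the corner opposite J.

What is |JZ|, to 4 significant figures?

53.07

J is at the origin; J and P share the same y with |JP| = 50.7 and P on the +x side, so P = (50.70, 0.000). J and H share the same x with |JH| = 28.3 and H on the −y side, so H = (0.000, -28.30). The virtual corner opposite J is at (50.70, -28.30). Since A1 is tangent to PQ there, UQ ⟂ PQ and since A1 is tangent to ZH there, UZ ⟂ ZH, with radius 5.8, so the center U sits 5.8 in from both sides at U = (44.90, -22.50). That places the tangent points at Q = (50.70, -22.50) on PQ and Z = (44.90, -28.30) on ZH. Then |JZ| = |Z − J| = 53.07.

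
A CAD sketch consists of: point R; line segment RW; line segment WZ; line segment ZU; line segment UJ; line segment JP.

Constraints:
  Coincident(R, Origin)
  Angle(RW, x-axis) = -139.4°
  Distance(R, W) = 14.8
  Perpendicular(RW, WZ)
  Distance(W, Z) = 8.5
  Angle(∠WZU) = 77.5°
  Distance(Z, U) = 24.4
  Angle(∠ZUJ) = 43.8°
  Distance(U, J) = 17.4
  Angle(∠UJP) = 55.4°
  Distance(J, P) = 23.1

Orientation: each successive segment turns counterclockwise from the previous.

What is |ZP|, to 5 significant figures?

13.497

R is at the origin; RW runs at -139.4° with length 14.8, so W = (-11.237, -9.6315). RW is perpendicular to WZ, so WZ runs at -49.400°; with |WZ| = 8.5, Z = (-5.7056, -16.085). ∠WZU = 77.5° gives ZU at 53.100° from the x-axis; with |ZU| = 24.4, U = (8.9446, 3.4270). ∠ZUJ = 43.8° gives UJ at -170.70° from the x-axis; with |UJ| = 17.4, J = (-8.2267, 0.61513). ∠UJP = 55.4° gives JP at -46.100° from the x-axis; with |JP| = 23.1, P = (7.7909, -16.030). Then |ZP| = |P − Z| = 13.497.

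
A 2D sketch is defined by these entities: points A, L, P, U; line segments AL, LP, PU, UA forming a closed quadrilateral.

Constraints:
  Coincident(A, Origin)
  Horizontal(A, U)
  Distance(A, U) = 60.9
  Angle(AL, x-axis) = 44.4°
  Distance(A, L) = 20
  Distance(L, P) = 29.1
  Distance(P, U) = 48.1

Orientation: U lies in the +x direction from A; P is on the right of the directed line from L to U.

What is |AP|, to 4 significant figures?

21.44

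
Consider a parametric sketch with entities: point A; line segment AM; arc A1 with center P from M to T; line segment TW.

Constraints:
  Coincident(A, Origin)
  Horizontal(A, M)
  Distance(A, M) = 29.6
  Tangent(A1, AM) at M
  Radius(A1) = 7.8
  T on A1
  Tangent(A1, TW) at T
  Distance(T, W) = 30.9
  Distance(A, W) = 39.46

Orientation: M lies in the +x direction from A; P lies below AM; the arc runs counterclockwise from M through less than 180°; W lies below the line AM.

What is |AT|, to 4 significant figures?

22.82

Checks: ∠(PM, MA) = 90.00° ✓; |PT| = 7.800 ✓; ∠(PT, TW) = 90.00° ✓; |TW| = 30.90 ✓; |AW| = 39.46 ✓.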